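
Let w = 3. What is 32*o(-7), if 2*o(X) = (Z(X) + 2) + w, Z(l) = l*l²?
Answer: -5408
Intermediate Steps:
Z(l) = l³
o(X) = 5/2 + X³/2 (o(X) = ((X³ + 2) + 3)/2 = ((2 + X³) + 3)/2 = (5 + X³)/2 = 5/2 + X³/2)
32*o(-7) = 32*(5/2 + (½)*(-7)³) = 32*(5/2 + (½)*(-343)) = 32*(5/2 - 343/2) = 32*(-169) = -5408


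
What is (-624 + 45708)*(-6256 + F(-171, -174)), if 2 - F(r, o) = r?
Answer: -274245972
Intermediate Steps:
F(r, o) = 2 - r
(-624 + 45708)*(-6256 + F(-171, -174)) = (-624 + 45708)*(-6256 + (2 - 1*(-171))) = 45084*(-6256 + (2 + 171)) = 45084*(-6256 + 173) = 45084*(-6083) = -274245972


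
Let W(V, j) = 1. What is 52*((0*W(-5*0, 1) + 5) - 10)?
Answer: -260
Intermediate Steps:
52*((0*W(-5*0, 1) + 5) - 10) = 52*((0*1 + 5) - 10) = 52*((0 + 5) - 10) = 52*(5 - 10) = 52*(-5) = -260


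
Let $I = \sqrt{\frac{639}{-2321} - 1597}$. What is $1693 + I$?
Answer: $1693 + \frac{2 i \sqrt{2151146899}}{2321} \approx 1693.0 + 39.966 i$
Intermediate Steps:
$I = \frac{2 i \sqrt{2151146899}}{2321}$ ($I = \sqrt{639 \left(- \frac{1}{2321}\right) - 1597} = \sqrt{- \frac{639}{2321} - 1597} = \sqrt{- \frac{3707276}{2321}} = \frac{2 i \sqrt{2151146899}}{2321} \approx 39.966 i$)
$1693 + I = 1693 + \frac{2 i \sqrt{2151146899}}{2321}$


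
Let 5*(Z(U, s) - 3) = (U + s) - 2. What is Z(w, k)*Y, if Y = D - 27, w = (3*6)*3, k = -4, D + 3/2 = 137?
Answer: 13671/10 ≈ 1367.1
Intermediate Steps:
D = 271/2 (D = -3/2 + 137 = 271/2 ≈ 135.50)
w = 54 (w = 18*3 = 54)
Y = 217/2 (Y = 271/2 - 27 = 217/2 ≈ 108.50)
Z(U, s) = 13/5 + U/5 + s/5 (Z(U, s) = 3 + ((U + s) - 2)/5 = 3 + (-2 + U + s)/5 = 3 + (-⅖ + U/5 + s/5) = 13/5 + U/5 + s/5)
Z(w, k)*Y = (13/5 + (⅕)*54 + (⅕)*(-4))*(217/2) = (13/5 + 54/5 - ⅘)*(217/2) = (63/5)*(217/2) = 13671/10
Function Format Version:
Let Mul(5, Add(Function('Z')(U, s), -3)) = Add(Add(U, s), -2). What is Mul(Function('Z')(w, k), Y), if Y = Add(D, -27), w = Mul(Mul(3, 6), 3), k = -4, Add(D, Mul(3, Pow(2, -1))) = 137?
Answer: Rational(13671, 10) ≈ 1367.1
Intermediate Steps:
D = Rational(271, 2) (D = Add(Rational(-3, 2), 137) = Rational(271, 2) ≈ 135.50)
w = 54 (w = Mul(18, 3) = 54)
Y = Rational(217, 2) (Y = Add(Rational(271, 2), -27) = Rational(217, 2) ≈ 108.50)
Function('Z')(U, s) = Add(Rational(13, 5), Mul(Rational(1, 5), U), Mul(Rational(1, 5), s)) (Function('Z')(U, s) = Add(3, Mul(Rational(1, 5), Add(Add(U, s), -2))) = Add(3, Mul(Rational(1, 5), Add(-2, U, s))) = Add(3, Add(Rational(-2, 5), Mul(Rational(1, 5), U), Mul(Rational(1, 5), s))) = Add(Rational(13, 5), Mul(Rational(1, 5), U), Mul(Rational(1, 5), s)))
Mul(Function('Z')(w, k), Y) = Mul(Add(Rational(13, 5), Mul(Rational(1, 5), 54), Mul(Rational(1, 5), -4)), Rational(217, 2)) = Mul(Add(Rational(13, 5), Rational(54, 5), Rational(-4, 5)), Rational(217, 2)) = Mul(Rational(63, 5), Rational(217, 2)) = Rational(13671, 10)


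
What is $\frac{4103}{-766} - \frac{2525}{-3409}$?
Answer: $- \frac{12052977}{2611294} \approx -4.6157$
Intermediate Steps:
$\frac{4103}{-766} - \frac{2525}{-3409} = 4103 \left(- \frac{1}{766}\right) - - \frac{2525}{3409} = - \frac{4103}{766} + \frac{2525}{3409} = - \frac{12052977}{2611294}$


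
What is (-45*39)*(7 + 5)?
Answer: -21060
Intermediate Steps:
(-45*39)*(7 + 5) = -1755*12 = -21060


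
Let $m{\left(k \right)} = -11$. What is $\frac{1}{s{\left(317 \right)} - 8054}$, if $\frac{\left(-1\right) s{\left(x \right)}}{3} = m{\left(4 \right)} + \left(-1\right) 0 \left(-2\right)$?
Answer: $- \frac{1}{8021} \approx -0.00012467$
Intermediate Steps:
$s{\left(x \right)} = 33$ ($s{\left(x \right)} = - 3 \left(-11 + \left(-1\right) 0 \left(-2\right)\right) = - 3 \left(-11 + 0 \left(-2\right)\right) = - 3 \left(-11 + 0\right) = \left(-3\right) \left(-11\right) = 33$)
$\frac{1}{s{\left(317 \right)} - 8054} = \frac{1}{33 - 8054} = \frac{1}{-8021} = - \frac{1}{8021}$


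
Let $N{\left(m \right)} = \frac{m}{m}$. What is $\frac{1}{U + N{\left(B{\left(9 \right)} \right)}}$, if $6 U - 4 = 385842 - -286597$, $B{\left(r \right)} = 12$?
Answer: $\frac{6}{672449} \approx 8.9226 \cdot 10^{-6}$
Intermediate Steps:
$N{\left(m \right)} = 1$
$U = \frac{672443}{6}$ ($U = \frac{2}{3} + \frac{385842 - -286597}{6} = \frac{2}{3} + \frac{385842 + 286597}{6} = \frac{2}{3} + \frac{1}{6} \cdot 672439 = \frac{2}{3} + \frac{672439}{6} = \frac{672443}{6} \approx 1.1207 \cdot 10^{5}$)
$\frac{1}{U + N{\left(B{\left(9 \right)} \right)}} = \frac{1}{\frac{672443}{6} + 1} = \frac{1}{\frac{672449}{6}} = \frac{6}{672449}$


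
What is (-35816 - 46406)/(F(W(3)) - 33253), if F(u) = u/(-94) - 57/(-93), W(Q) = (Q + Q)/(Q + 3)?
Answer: 239594908/96897487 ≈ 2.4727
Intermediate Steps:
W(Q) = 2*Q/(3 + Q) (W(Q) = (2*Q)/(3 + Q) = 2*Q/(3 + Q))
F(u) = 19/31 - u/94 (F(u) = u*(-1/94) - 57*(-1/93) = -u/94 + 19/31 = 19/31 - u/94)
(-35816 - 46406)/(F(W(3)) - 33253) = (-35816 - 46406)/((19/31 - 3/(47*(3 + 3))) - 33253) = -82222/((19/31 - 3/(47*6)) - 33253) = -82222/((19/31 - 1/94*1) - 33253) = -82222/((19/31 - 1/94) - 33253) = -82222/(1755/2914 - 33253) = -82222/(-96897487/2914) = -82222*(-2914/96897487) = 239594908/96897487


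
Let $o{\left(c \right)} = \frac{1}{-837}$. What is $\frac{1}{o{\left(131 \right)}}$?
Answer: $-837$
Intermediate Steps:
$o{\left(c \right)} = - \frac{1}{837}$
$\frac{1}{o{\left(131 \right)}} = \frac{1}{- \frac{1}{837}} = -837$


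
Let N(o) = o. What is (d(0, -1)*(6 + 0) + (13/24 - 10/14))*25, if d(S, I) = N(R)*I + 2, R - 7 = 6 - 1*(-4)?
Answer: -378725/168 ≈ -2254.3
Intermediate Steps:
R = 17 (R = 7 + (6 - 1*(-4)) = 7 + (6 + 4) = 7 + 10 = 17)
d(S, I) = 2 + 17*I (d(S, I) = 17*I + 2 = 2 + 17*I)
(d(0, -1)*(6 + 0) + (13/24 - 10/14))*25 = ((2 + 17*(-1))*(6 + 0) + (13/24 - 10/14))*25 = ((2 - 17)*6 + (13*(1/24) - 10*1/14))*25 = (-15*6 + (13/24 - 5/7))*25 = (-90 - 29/168)*25 = -15149/168*25 = -378725/168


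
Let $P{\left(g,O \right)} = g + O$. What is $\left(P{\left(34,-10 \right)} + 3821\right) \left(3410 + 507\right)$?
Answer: $15060865$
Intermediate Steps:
$P{\left(g,O \right)} = O + g$
$\left(P{\left(34,-10 \right)} + 3821\right) \left(3410 + 507\right) = \left(\left(-10 + 34\right) + 3821\right) \left(3410 + 507\right) = \left(24 + 3821\right) 3917 = 3845 \cdot 3917 = 15060865$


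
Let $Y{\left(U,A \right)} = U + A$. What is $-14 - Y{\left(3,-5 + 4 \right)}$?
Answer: $-16$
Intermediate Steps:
$Y{\left(U,A \right)} = A + U$
$-14 - Y{\left(3,-5 + 4 \right)} = -14 - \left(\left(-5 + 4\right) + 3\right) = -14 - \left(-1 + 3\right) = -14 - 2 = -16$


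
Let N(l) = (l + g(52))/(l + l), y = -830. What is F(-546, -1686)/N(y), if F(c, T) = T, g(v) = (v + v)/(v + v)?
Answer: -2798760/829 ≈ -3376.1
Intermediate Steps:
g(v) = 1 (g(v) = (2*v)/((2*v)) = (2*v)*(1/(2*v)) = 1)
N(l) = (1 + l)/(2*l) (N(l) = (l + 1)/(l + l) = (1 + l)/((2*l)) = (1 + l)*(1/(2*l)) = (1 + l)/(2*l))
F(-546, -1686)/N(y) = -1686*(-1660/(1 - 830)) = -1686/((1/2)*(-1/830)*(-829)) = -1686/829/1660 = -1686*1660/829 = -2798760/829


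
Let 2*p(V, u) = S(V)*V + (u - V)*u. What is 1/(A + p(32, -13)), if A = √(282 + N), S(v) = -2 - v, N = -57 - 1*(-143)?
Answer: -1006/251537 - 16*√23/251537 ≈ -0.0043045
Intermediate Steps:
N = 86 (N = -57 + 143 = 86)
p(V, u) = V*(-2 - V)/2 + u*(u - V)/2 (p(V, u) = ((-2 - V)*V + (u - V)*u)/2 = (V*(-2 - V) + u*(u - V))/2 = V*(-2 - V)/2 + u*(u - V)/2)
A = 4*√23 (A = √(282 + 86) = √368 = 4*√23 ≈ 19.183)
1/(A + p(32, -13)) = 1/(4*√23 + ((½)*(-13)² - ½*32*(-13) - ½*32*(2 + 32))) = 1/(4*√23 + ((½)*169 + 208 - ½*32*34)) = 1/(4*√23 + (169/2 + 208 - 544)) = 1/(4*√23 - 503/2) = 1/(-503/2 + 4*√23)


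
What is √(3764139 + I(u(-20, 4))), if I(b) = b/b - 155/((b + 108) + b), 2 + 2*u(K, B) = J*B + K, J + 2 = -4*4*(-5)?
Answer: √596254770870/398 ≈ 1940.1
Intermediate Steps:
J = 78 (J = -2 - 4*4*(-5) = -2 - 16*(-5) = -2 + 80 = 78)
u(K, B) = -1 + K/2 + 39*B (u(K, B) = -1 + (78*B + K)/2 = -1 + (K + 78*B)/2 = -1 + (K/2 + 39*B) = -1 + K/2 + 39*B)
I(b) = 1 - 155/(108 + 2*b) (I(b) = 1 - 155/((108 + b) + b) = 1 - 155/(108 + 2*b))
√(3764139 + I(u(-20, 4))) = √(3764139 + (-47/2 + (-1 + (½)*(-20) + 39*4))/(54 + (-1 + (½)*(-20) + 39*4))) = √(3764139 + (-47/2 + (-1 - 10 + 156))/(54 + (-1 - 10 + 156))) = √(3764139 + (-47/2 + 145)/(54 + 145)) = √(3764139 + (243/2)/199) = √(3764139 + (1/199)*(243/2)) = √(3764139 + 243/398) = √(1498127565/398) = √596254770870/398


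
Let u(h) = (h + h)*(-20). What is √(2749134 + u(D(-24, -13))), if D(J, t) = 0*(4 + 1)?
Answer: √2749134 ≈ 1658.1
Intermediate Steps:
D(J, t) = 0 (D(J, t) = 0*5 = 0)
u(h) = -40*h (u(h) = (2*h)*(-20) = -40*h)
√(2749134 + u(D(-24, -13))) = √(2749134 - 40*0) = √(2749134 + 0) = √2749134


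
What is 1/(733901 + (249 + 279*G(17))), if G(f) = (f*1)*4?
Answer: 1/753122 ≈ 1.3278e-6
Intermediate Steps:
G(f) = 4*f (G(f) = f*4 = 4*f)
1/(733901 + (249 + 279*G(17))) = 1/(733901 + (249 + 279*(4*17))) = 1/(733901 + (249 + 279*68)) = 1/(733901 + (249 + 18972)) = 1/(733901 + 19221) = 1/753122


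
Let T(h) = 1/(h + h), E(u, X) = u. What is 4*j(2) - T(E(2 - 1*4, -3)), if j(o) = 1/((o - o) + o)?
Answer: 9/4 ≈ 2.2500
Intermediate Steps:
j(o) = 1/o (j(o) = 1/(0 + o) = 1/o)
T(h) = 1/(2*h)
4*j(2) - T(E(2 - 1*4, -3)) = 4/2 - 1/(2*(2 - 1*4)) = 4*(½) - 1/(2*(2 - 4)) = 2 - 1/(2*(-2)) = 2 - (-1)/(2*2) = 2 - 1*(-¼) = 2 + ¼ = 9/4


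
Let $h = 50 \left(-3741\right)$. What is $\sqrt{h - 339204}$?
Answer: $i \sqrt{526254} \approx 725.43 i$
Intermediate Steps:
$h = -187050$
$\sqrt{h - 339204} = \sqrt{-187050 - 339204} = \sqrt{-526254} = i \sqrt{526254}$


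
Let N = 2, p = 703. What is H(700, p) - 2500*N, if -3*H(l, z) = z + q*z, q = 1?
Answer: -16406/3 ≈ -5468.7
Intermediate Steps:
H(l, z) = -2*z/3 (H(l, z) = -(z + 1*z)/3 = -(z + z)/3 = -2*z/3)
H(700, p) - 2500*N = -⅔*703 - 5000 = -1406/3 - 2500*2 = -1406/3 - 5000 = -16406/3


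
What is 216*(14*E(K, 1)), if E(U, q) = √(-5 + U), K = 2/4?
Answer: 4536*I*√2 ≈ 6414.9*I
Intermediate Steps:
K = ½ (K = 2*(¼) = ½ ≈ 0.50000)
216*(14*E(K, 1)) = 216*(14*√(-5 + ½)) = 216*(14*√(-9/2)) = 216*(14*(3*I*√2/2)) = 216*(21*I*√2) = 4536*I*√2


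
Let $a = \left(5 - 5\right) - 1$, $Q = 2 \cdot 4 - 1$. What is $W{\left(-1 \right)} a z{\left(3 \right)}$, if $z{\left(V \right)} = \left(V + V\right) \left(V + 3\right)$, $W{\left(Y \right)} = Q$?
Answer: $-252$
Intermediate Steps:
$Q = 7$ ($Q = 8 - 1 = 7$)
$a = -1$ ($a = 0 - 1 = -1$)
$W{\left(Y \right)} = 7$
$z{\left(V \right)} = 2 V \left(3 + V\right)$
$W{\left(-1 \right)} a z{\left(3 \right)} = 7 \left(-1\right) 2 \cdot 3 \left(3 + 3\right) = - 7 \cdot 2 \cdot 3 \cdot 6 = \left(-7\right) 36 = -252$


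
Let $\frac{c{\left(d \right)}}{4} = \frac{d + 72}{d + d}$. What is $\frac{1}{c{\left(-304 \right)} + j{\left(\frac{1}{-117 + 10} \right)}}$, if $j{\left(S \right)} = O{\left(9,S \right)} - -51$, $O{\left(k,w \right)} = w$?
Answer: $\frac{2033}{106767} \approx 0.019041$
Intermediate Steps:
$j{\left(S \right)} = 51 + S$ ($j{\left(S \right)} = S - -51 = S + 51 = 51 + S$)
$c{\left(d \right)} = \frac{2 \left(72 + d\right)}{d}$ ($c{\left(d \right)} = 4 \frac{d + 72}{d + d} = 4 \frac{72 + d}{2 d} = \frac{2 \left(72 + d\right)}{d}$)
$\frac{1}{c{\left(-304 \right)} + j{\left(\frac{1}{-117 + 10} \right)}} = \frac{1}{\left(2 + \frac{144}{-304}\right) + \left(51 + \frac{1}{-117 + 10}\right)} = \frac{1}{\left(2 + 144 \left(- \frac{1}{304}\right)\right) + \left(51 + \frac{1}{-107}\right)} = \frac{1}{\left(2 - \frac{9}{19}\right) + \left(51 - \frac{1}{107}\right)} = \frac{1}{\frac{29}{19} + \frac{5456}{107}} = \frac{1}{\frac{106767}{2033}} = \frac{2033}{106767}$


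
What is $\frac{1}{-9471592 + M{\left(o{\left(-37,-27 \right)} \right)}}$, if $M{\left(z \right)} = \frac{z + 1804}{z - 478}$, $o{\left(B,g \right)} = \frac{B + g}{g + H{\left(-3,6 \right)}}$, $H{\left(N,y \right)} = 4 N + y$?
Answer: $- \frac{7855}{74399384958} \approx -1.0558 \cdot 10^{-7}$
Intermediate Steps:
$H{\left(N,y \right)} = y + 4 N$
$o{\left(B,g \right)} = \frac{B + g}{-6 + g}$ ($o{\left(B,g \right)} = \frac{B + g}{g + \left(6 + 4 \left(-3\right)\right)} = \frac{B + g}{g + \left(6 - 12\right)} = \frac{B + g}{g - 6} = \frac{B + g}{-6 + g}$)
$M{\left(z \right)} = \frac{1804 + z}{-478 + z}$
$\frac{1}{-9471592 + M{\left(o{\left(-37,-27 \right)} \right)}} = \frac{1}{-9471592 + \frac{1804 + \frac{-37 - 27}{-6 - 27}}{-478 + \frac{-37 - 27}{-6 - 27}}} = \frac{1}{-9471592 + \frac{1804 + \frac{1}{-33} \left(-64\right)}{-478 + \frac{1}{-33} \left(-64\right)}} = \frac{1}{-9471592 + \frac{1804 - - \frac{64}{33}}{-478 - - \frac{64}{33}}} = \frac{1}{-9471592 + \frac{1804 + \frac{64}{33}}{-478 + \frac{64}{33}}} = \frac{1}{-9471592 + \frac{1}{- \frac{15710}{33}} \cdot \frac{59596}{33}} = \frac{1}{-9471592 - \frac{29798}{7855}} = \frac{1}{- \frac{74399384958}{7855}} = - \frac{7855}{74399384958}$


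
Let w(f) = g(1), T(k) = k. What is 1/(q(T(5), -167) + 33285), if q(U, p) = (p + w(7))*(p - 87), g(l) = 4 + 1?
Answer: 1/74433 ≈ 1.3435e-5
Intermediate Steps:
g(l) = 5
w(f) = 5
q(U, p) = (-87 + p)*(5 + p) (q(U, p) = (p + 5)*(p - 87) = (5 + p)*(-87 + p) = (-87 + p)*(5 + p))
1/(q(T(5), -167) + 33285) = 1/((-435 + (-167)**2 - 82*(-167)) + 33285) = 1/((-435 + 27889 + 13694) + 33285) = 1/(41148 + 33285) = 1/74433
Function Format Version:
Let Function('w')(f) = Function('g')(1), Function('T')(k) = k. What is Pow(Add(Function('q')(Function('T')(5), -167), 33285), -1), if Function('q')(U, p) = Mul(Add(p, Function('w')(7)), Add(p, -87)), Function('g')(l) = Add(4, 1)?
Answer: Rational(1, 74433) ≈ 1.3435e-5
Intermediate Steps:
Function('g')(l) = 5
Function('w')(f) = 5
Function('q')(U, p) = Mul(Add(-87, p), Add(5, p)) (Function('q')(U, p) = Mul(Add(p, 5), Add(p, -87)) = Mul(Add(5, p), Add(-87, p)) = Mul(Add(-87, p), Add(5, p)))
Pow(Add(Function('q')(Function('T')(5), -167), 33285), -1) = Pow(Add(Add(-435, Pow(-167, 2), Mul(-82, -167)), 33285), -1) = Pow(Add(Add(-435, 27889, 13694), 33285), -1) = Pow(Add(41148, 33285), -1) = Pow(74433, -1) = Rational(1, 74433)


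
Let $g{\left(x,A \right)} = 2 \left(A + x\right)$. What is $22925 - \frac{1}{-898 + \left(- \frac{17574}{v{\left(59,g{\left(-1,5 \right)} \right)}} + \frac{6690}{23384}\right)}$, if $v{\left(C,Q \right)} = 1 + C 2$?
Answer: $\frac{33344589428073}{1454507657} \approx 22925.0$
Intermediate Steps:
$g{\left(x,A \right)} = 2 A + 2 x$
$v{\left(C,Q \right)} = 1 + 2 C$
$22925 - \frac{1}{-898 + \left(- \frac{17574}{v{\left(59,g{\left(-1,5 \right)} \right)}} + \frac{6690}{23384}\right)} = 22925 - \frac{1}{-898 + \left(- \frac{17574}{1 + 2 \cdot 59} + \frac{6690}{23384}\right)} = 22925 - \frac{1}{-898 + \left(- \frac{17574}{1 + 118} + 6690 \cdot \frac{1}{23384}\right)} = 22925 - \frac{1}{-898 + \left(- \frac{17574}{119} + \frac{3345}{11692}\right)} = 22925 - \frac{1}{-898 - \frac{205077153}{1391348}} = 22925 - \frac{1}{- \frac{1454507657}{1391348}} = 22925 - - \frac{1391348}{1454507657} = 22925 + \frac{1391348}{1454507657} = \frac{33344589428073}{1454507657}$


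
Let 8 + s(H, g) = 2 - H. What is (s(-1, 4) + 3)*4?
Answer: -8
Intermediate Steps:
s(H, g) = -6 - H (s(H, g) = -8 + (2 - H) = -6 - H)
(s(-1, 4) + 3)*4 = ((-6 - 1*(-1)) + 3)*4 = ((-6 + 1) + 3)*4 = (-5 + 3)*4 = -2*4 = -8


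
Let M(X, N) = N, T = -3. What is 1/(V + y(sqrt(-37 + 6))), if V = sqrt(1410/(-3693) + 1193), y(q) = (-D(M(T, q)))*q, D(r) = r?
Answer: -38161/285122 + sqrt(1807247103)/285122 ≈ 0.015259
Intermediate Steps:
y(q) = -q**2 (y(q) = (-q)*q = -q**2)
V = sqrt(1807247103)/1231 (V = sqrt(1410*(-1/3693) + 1193) = sqrt(-470/1231 + 1193) = sqrt(1468113/1231) = sqrt(1807247103)/1231 ≈ 34.534)
1/(V + y(sqrt(-37 + 6))) = 1/(sqrt(1807247103)/1231 - (sqrt(-37 + 6))**2) = 1/(sqrt(1807247103)/1231 - (sqrt(-31))**2) = 1/(sqrt(1807247103)/1231 - (I*sqrt(31))**2) = 1/(sqrt(1807247103)/1231 - 1*(-31)) = 1/(sqrt(1807247103)/1231 + 31) = 1/(31 + sqrt(1807247103)/1231)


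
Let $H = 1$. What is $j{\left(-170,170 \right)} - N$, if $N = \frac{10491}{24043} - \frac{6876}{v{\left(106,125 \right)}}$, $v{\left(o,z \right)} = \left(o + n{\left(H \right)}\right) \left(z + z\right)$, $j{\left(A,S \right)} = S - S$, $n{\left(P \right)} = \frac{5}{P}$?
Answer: $- \frac{20967597}{111198875} \approx -0.18856$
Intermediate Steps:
$j{\left(A,S \right)} = 0$
$v{\left(o,z \right)} = 2 z \left(5 + o\right)$ ($v{\left(o,z \right)} = \left(o + \frac{5}{1}\right) \left(z + z\right) = \left(o + 5 \cdot 1\right) 2 z = \left(o + 5\right) 2 z = \left(5 + o\right) 2 z = 2 z \left(5 + o\right)$)
$N = \frac{20967597}{111198875}$ ($N = \frac{10491}{24043} - \frac{6876}{2 \cdot 125 \left(5 + 106\right)} = 10491 \cdot \frac{1}{24043} - \frac{6876}{2 \cdot 125 \cdot 111} = \frac{10491}{24043} - \frac{6876}{27750} = \frac{10491}{24043} - \frac{1146}{4625} = \frac{20967597}{111198875} \approx 0.18856$)
$j{\left(-170,170 \right)} - N = 0 - \frac{20967597}{111198875} = - \frac{20967597}{111198875}$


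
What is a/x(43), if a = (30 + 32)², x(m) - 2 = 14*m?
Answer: 961/151 ≈ 6.3642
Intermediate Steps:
x(m) = 2 + 14*m
a = 3844 (a = 62² = 3844)
a/x(43) = 3844/(2 + 14*43) = 3844/(2 + 602) = 3844/604 = 3844*(1/604) = 961/151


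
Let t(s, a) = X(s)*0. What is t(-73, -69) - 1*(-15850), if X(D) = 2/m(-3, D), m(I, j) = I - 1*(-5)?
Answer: 15850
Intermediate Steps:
m(I, j) = 5 + I (m(I, j) = I + 5 = 5 + I)
X(D) = 1 (X(D) = 2/(5 - 3) = 2/2 = 2*(1/2) = 1)
t(s, a) = 0 (t(s, a) = 1*0 = 0)
t(-73, -69) - 1*(-15850) = 0 - 1*(-15850) = 0 + 15850 = 15850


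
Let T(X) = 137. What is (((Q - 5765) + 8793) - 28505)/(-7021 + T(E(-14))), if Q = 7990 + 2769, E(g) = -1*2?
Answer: 7359/3442 ≈ 2.1380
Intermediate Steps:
E(g) = -2
Q = 10759
(((Q - 5765) + 8793) - 28505)/(-7021 + T(E(-14))) = (((10759 - 5765) + 8793) - 28505)/(-7021 + 137) = ((4994 + 8793) - 28505)/(-6884) = (13787 - 28505)*(-1/6884) = -14718*(-1/6884) = 7359/3442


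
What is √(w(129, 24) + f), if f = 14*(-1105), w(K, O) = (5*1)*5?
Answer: I*√15445 ≈ 124.28*I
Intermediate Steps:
w(K, O) = 25 (w(K, O) = 5*5 = 25)
f = -15470
√(w(129, 24) + f) = √(25 - 15470) = √(-15445) = I*√15445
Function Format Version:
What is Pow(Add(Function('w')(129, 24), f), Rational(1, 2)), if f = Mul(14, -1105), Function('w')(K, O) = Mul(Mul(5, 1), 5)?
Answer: Mul(I, Pow(15445, Rational(1, 2))) ≈ Mul(124.28, I)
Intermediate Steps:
Function('w')(K, O) = 25 (Function('w')(K, O) = Mul(5, 5) = 25)
f = -15470
Pow(Add(Function('w')(129, 24), f), Rational(1, 2)) = Pow(Add(25, -15470), Rational(1, 2)) = Pow(-15445, Rational(1, 2)) = Mul(I, Pow(15445, Rational(1, 2)))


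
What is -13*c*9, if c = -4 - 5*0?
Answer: 468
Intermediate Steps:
c = -4 (c = -4 + 0 = -4)
-13*c*9 = -13*(-4)*9 = 52*9 = 468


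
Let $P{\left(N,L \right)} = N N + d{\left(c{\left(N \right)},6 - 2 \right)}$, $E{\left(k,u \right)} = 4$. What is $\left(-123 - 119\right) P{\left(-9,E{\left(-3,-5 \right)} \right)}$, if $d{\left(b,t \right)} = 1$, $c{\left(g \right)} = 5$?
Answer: $-19844$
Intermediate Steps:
$P{\left(N,L \right)} = 1 + N^{2}$ ($P{\left(N,L \right)} = N N + 1 = N^{2} + 1 = 1 + N^{2}$)
$\left(-123 - 119\right) P{\left(-9,E{\left(-3,-5 \right)} \right)} = \left(-123 - 119\right) \left(1 + \left(-9\right)^{2}\right) = - 242 \left(1 + 81\right) = \left(-242\right) 82 = -19844$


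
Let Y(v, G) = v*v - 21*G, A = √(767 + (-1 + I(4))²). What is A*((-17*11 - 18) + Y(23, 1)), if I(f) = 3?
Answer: 303*√771 ≈ 8413.4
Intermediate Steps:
A = √771 (A = √(767 + (-1 + 3)²) = √(767 + 2²) = √(767 + 4) = √771 ≈ 27.767)
Y(v, G) = v² - 21*G
A*((-17*11 - 18) + Y(23, 1)) = √771*((-17*11 - 18) + (23² - 21*1)) = √771*((-187 - 18) + (529 - 21)) = √771*(-205 + 508) = √771*303 = 303*√771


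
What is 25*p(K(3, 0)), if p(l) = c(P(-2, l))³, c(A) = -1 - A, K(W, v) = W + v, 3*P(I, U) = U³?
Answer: -25000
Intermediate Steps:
P(I, U) = U³/3
p(l) = (-1 - l³/3)³
25*p(K(3, 0)) = 25*(-(3 + (3 + 0)³)³/27) = 25*(-(3 + 3³)³/27) = 25*(-(3 + 27)³/27) = 25*(-1/27*30³) = 25*(-1/27*27000) = 25*(-1000) = -25000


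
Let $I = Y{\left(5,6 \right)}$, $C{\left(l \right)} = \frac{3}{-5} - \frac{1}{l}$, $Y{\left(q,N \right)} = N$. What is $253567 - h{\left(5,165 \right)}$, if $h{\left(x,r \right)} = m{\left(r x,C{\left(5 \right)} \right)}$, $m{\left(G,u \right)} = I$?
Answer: $253561$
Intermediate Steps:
$C{\left(l \right)} = - \frac{3}{5} - \frac{1}{l}$ ($C{\left(l \right)} = 3 \left(- \frac{1}{5}\right) - \frac{1}{l} = - \frac{3}{5} - \frac{1}{l}$)
$I = 6$
$m{\left(G,u \right)} = 6$
$h{\left(x,r \right)} = 6$
$253567 - h{\left(5,165 \right)} = 253567 - 6 = 253561$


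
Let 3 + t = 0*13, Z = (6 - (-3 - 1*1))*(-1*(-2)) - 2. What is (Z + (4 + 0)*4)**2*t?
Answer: -3468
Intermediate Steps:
Z = 18 (Z = (6 - (-3 - 1))*2 - 2 = (6 - 1*(-4))*2 - 2 = (6 + 4)*2 - 2 = 10*2 - 2 = 20 - 2 = 18)
t = -3 (t = -3 + 0*13 = -3 + 0 = -3)
(Z + (4 + 0)*4)**2*t = (18 + (4 + 0)*4)**2*(-3) = (18 + 4*4)**2*(-3) = (18 + 16)**2*(-3) = 34**2*(-3) = 1156*(-3) = -3468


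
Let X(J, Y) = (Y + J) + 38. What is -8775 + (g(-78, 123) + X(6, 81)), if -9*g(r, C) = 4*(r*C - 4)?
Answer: -39458/9 ≈ -4384.2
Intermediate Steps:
X(J, Y) = 38 + J + Y (X(J, Y) = (J + Y) + 38 = 38 + J + Y)
g(r, C) = 16/9 - 4*C*r/9 (g(r, C) = -4*(r*C - 4)/9 = -4*(C*r - 4)/9 = -4*(-4 + C*r)/9 = -(-16 + 4*C*r)/9 = 16/9 - 4*C*r/9)
-8775 + (g(-78, 123) + X(6, 81)) = -8775 + ((16/9 - 4/9*123*(-78)) + (38 + 6 + 81)) = -8775 + ((16/9 + 4264) + 125) = -8775 + (38392/9 + 125) = -8775 + 39517/9 = -39458/9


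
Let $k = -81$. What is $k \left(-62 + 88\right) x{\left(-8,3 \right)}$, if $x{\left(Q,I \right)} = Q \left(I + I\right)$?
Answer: $101088$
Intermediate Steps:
$x{\left(Q,I \right)} = 2 I Q$ ($x{\left(Q,I \right)} = Q 2 I = 2 I Q$)
$k \left(-62 + 88\right) x{\left(-8,3 \right)} = - 81 \left(-62 + 88\right) 2 \cdot 3 \left(-8\right) = \left(-81\right) 26 \left(-48\right) = \left(-2106\right) \left(-48\right) = 101088$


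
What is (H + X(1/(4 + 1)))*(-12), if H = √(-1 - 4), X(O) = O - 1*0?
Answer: -12/5 - 12*I*√5 ≈ -2.4 - 26.833*I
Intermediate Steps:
X(O) = O (X(O) = O + 0 = O)
H = I*√5 (H = √(-5) = I*√5 ≈ 2.2361*I)
(H + X(1/(4 + 1)))*(-12) = (I*√5 + 1/(4 + 1))*(-12) = (I*√5 + 1/5)*(-12) = (I*√5 + ⅕)*(-12) = (⅕ + I*√5)*(-12) = -12/5 - 12*I*√5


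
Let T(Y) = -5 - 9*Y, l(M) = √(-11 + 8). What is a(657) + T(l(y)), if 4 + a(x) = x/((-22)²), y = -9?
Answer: -3699/484 - 9*I*√3 ≈ -7.6426 - 15.588*I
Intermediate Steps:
l(M) = I*√3 (l(M) = √(-3) = I*√3)
a(x) = -4 + x/484 (a(x) = -4 + x/((-22)²) = -4 + x/484)
a(657) + T(l(y)) = (-4 + (1/484)*657) + (-5 - 9*I*√3) = (-4 + 657/484) + (-5 - 9*I*√3) = -1279/484 + (-5 - 9*I*√3) = -3699/484 - 9*I*√3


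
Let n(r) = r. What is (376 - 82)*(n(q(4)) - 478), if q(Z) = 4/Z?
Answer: -140238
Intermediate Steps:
(376 - 82)*(n(q(4)) - 478) = (376 - 82)*(4/4 - 478) = 294*(4*(¼) - 478) = 294*(1 - 478) = 294*(-477) = -140238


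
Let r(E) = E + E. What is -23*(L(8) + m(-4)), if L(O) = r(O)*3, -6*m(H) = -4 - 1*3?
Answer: -6785/6 ≈ -1130.8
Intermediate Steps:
r(E) = 2*E
m(H) = 7/6 (m(H) = -(-4 - 1*3)/6 = -(-4 - 3)/6 = -⅙*(-7) = 7/6)
L(O) = 6*O (L(O) = (2*O)*3 = 6*O)
-23*(L(8) + m(-4)) = -23*(6*8 + 7/6) = -23*(48 + 7/6) = -23*295/6 = -6785/6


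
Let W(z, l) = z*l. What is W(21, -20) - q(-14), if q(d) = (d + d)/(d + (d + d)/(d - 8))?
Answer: -2111/5 ≈ -422.20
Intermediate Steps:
W(z, l) = l*z
q(d) = 2*d/(d + 2*d/(-8 + d)) (q(d) = (2*d)/(d + (2*d)/(-8 + d)) = (2*d)/(d + 2*d/(-8 + d)) = 2*d/(d + 2*d/(-8 + d)))
W(21, -20) - q(-14) = -20*21 - 2*(-8 - 14)/(-6 - 14) = -420 - 2*(-22)/(-20) = -420 - 2*(-1)*(-22)/20 = -420 - 1*11/5 = -420 - 11/5 = -2111/5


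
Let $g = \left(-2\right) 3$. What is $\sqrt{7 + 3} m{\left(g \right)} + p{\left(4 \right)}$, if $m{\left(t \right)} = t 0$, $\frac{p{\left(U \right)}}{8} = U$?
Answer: $32$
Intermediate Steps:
$p{\left(U \right)} = 8 U$
$g = -6$
$m{\left(t \right)} = 0$
$\sqrt{7 + 3} m{\left(g \right)} + p{\left(4 \right)} = \sqrt{7 + 3} \cdot 0 + 8 \cdot 4 = \sqrt{10} \cdot 0 + 32 = 0 + 32 = 32$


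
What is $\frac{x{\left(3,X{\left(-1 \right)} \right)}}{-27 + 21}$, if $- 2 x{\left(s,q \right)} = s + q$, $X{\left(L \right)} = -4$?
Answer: $- \frac{1}{12} \approx -0.083333$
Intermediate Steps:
$x{\left(s,q \right)} = - \frac{q}{2} - \frac{s}{2}$ ($x{\left(s,q \right)} = - \frac{s + q}{2} = - \frac{q + s}{2} = - \frac{q}{2} - \frac{s}{2}$)
$\frac{x{\left(3,X{\left(-1 \right)} \right)}}{-27 + 21} = \frac{\left(- \frac{1}{2}\right) \left(-4\right) - \frac{3}{2}}{-27 + 21} = \frac{2 - \frac{3}{2}}{-6} = \frac{1}{2} \left(- \frac{1}{6}\right) = - \frac{1}{12}$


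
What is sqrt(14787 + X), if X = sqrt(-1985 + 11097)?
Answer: sqrt(14787 + 2*sqrt(2278)) ≈ 121.99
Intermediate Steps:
X = 2*sqrt(2278) (X = sqrt(9112) = 2*sqrt(2278) ≈ 95.457)
sqrt(14787 + X) = sqrt(14787 + 2*sqrt(2278))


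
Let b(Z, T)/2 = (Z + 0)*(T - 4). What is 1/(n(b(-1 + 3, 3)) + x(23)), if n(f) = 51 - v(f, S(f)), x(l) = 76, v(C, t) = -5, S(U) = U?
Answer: 1/132 ≈ 0.0075758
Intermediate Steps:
b(Z, T) = 2*Z*(-4 + T) (b(Z, T) = 2*((Z + 0)*(T - 4)) = 2*(Z*(-4 + T)) = 2*Z*(-4 + T))
n(f) = 56 (n(f) = 51 - 1*(-5) = 51 + 5 = 56)
1/(n(b(-1 + 3, 3)) + x(23)) = 1/(56 + 76) = 1/132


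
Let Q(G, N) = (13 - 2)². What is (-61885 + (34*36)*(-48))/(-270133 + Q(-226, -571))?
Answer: 120637/270012 ≈ 0.44678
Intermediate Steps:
Q(G, N) = 121 (Q(G, N) = 11² = 121)
(-61885 + (34*36)*(-48))/(-270133 + Q(-226, -571)) = (-61885 + (34*36)*(-48))/(-270133 + 121) = (-61885 + 1224*(-48))/(-270012) = (-61885 - 58752)*(-1/270012) = -120637*(-1/270012) = 120637/270012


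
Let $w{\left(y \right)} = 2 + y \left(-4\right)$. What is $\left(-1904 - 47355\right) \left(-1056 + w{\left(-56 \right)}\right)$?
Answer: $40884970$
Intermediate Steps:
$w{\left(y \right)} = 2 - 4 y$
$\left(-1904 - 47355\right) \left(-1056 + w{\left(-56 \right)}\right) = \left(-1904 - 47355\right) \left(-1056 + \left(2 - -224\right)\right) = - 49259 \left(-1056 + \left(2 + 224\right)\right) = - 49259 \left(-1056 + 226\right) = \left(-49259\right) \left(-830\right) = 40884970$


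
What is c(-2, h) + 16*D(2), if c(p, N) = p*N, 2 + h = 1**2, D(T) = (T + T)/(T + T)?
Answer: 18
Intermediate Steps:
D(T) = 1 (D(T) = (2*T)/((2*T)) = (2*T)*(1/(2*T)) = 1)
h = -1 (h = -2 + 1**2 = -2 + 1 = -1)
c(p, N) = N*p
c(-2, h) + 16*D(2) = -1*(-2) + 16*1 = 2 + 16 = 18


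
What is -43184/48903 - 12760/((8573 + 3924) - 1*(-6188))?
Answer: -286179064/182750511 ≈ -1.5660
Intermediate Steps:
-43184/48903 - 12760/((8573 + 3924) - 1*(-6188)) = -43184*1/48903 - 12760/(12497 + 6188) = -43184/48903 - 12760/18685 = -43184/48903 - 12760*1/18685 = -43184/48903 - 2552/3737 = -286179064/182750511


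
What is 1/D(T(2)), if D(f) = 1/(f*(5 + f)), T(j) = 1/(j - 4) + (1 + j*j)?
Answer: 171/4 ≈ 42.750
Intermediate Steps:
T(j) = 1 + j² + 1/(-4 + j) (T(j) = 1/(-4 + j) + (1 + j²) = 1 + j² + 1/(-4 + j))
D(f) = 1/(f*(5 + f))
1/D(T(2)) = 1/(1/((((-3 + 2 + 2³ - 4*2²)/(-4 + 2)))*(5 + (-3 + 2 + 2³ - 4*2²)/(-4 + 2)))) = 1/(1/((((-3 + 2 + 8 - 4*4)/(-2)))*(5 + (-3 + 2 + 8 - 4*4)/(-2)))) = 1/(1/(((-(-3 + 2 + 8 - 16)/2))*(5 - (-3 + 2 + 8 - 16)/2))) = 1/(1/(((-½*(-9)))*(5 - ½*(-9)))) = 1/(1/((9/2)*(5 + 9/2))) = 1/(2/(9*(19/2))) = 1/((2/9)*(2/19)) = 1/(4/171) = 171/4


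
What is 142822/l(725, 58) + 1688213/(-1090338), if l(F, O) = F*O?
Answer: 42367448593/22924356450 ≈ 1.8481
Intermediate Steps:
142822/l(725, 58) + 1688213/(-1090338) = 142822/((725*58)) + 1688213/(-1090338) = 142822/42050 + 1688213*(-1/1090338) = 142822*(1/42050) - 1688213/1090338 = 71411/21025 - 1688213/1090338 = 42367448593/22924356450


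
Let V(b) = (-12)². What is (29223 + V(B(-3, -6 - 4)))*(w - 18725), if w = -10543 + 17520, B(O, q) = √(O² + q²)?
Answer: -345003516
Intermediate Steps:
V(b) = 144
w = 6977
(29223 + V(B(-3, -6 - 4)))*(w - 18725) = (29223 + 144)*(6977 - 18725) = 29367*(-11748) = -345003516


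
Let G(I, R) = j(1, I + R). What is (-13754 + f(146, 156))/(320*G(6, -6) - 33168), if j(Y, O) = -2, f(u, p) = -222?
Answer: 1747/4226 ≈ 0.41339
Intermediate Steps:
G(I, R) = -2
(-13754 + f(146, 156))/(320*G(6, -6) - 33168) = (-13754 - 222)/(320*(-2) - 33168) = -13976/(-640 - 33168) = -13976/(-33808) = -13976*(-1/33808) = 1747/4226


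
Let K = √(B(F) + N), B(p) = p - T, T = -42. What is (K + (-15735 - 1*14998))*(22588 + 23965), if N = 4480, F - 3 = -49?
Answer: -1430713349 + 93106*√1119 ≈ -1.4276e+9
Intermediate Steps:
F = -46 (F = 3 - 49 = -46)
B(p) = 42 + p (B(p) = p - 1*(-42) = p + 42 = 42 + p)
K = 2*√1119 (K = √((42 - 46) + 4480) = √(-4 + 4480) = √4476 = 2*√1119 ≈ 66.903)
(K + (-15735 - 1*14998))*(22588 + 23965) = (2*√1119 + (-15735 - 1*14998))*(22588 + 23965) = (2*√1119 + (-15735 - 14998))*46553 = (2*√1119 - 30733)*46553 = (-30733 + 2*√1119)*46553 = -1430713349 + 93106*√1119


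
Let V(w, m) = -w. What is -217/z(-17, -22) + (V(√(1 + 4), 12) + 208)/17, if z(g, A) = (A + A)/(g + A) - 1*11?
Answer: 31993/935 - √5/17 ≈ 34.086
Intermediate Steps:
z(g, A) = -11 + 2*A/(A + g) (z(g, A) = (2*A)/(A + g) - 11 = 2*A/(A + g) - 11 = -11 + 2*A/(A + g))
-217/z(-17, -22) + (V(√(1 + 4), 12) + 208)/17 = -217*(-22 - 17)/(-11*(-17) - 9*(-22)) + (-√(1 + 4) + 208)/17 = -217*(-39/(187 + 198)) + (-√5 + 208)*(1/17) = -217/((-1/39*385)) + (208 - √5)*(1/17) = -217/(-385/39) + (208/17 - √5/17) = -217*(-39/385) + (208/17 - √5/17) = 1209/55 + (208/17 - √5/17) = 31993/935 - √5/17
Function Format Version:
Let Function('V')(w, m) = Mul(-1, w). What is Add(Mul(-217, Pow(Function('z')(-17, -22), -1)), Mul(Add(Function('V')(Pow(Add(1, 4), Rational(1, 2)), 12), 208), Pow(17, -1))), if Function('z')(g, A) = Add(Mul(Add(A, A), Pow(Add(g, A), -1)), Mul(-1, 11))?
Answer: Add(Rational(31993, 935), Mul(Rational(-1, 17), Pow(5, Rational(1, 2)))) ≈ 34.086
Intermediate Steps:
Function('z')(g, A) = Add(-11, Mul(2, A, Pow(Add(A, g), -1))) (Function('z')(g, A) = Add(Mul(Mul(2, A), Pow(Add(A, g), -1)), -11) = Add(Mul(2, A, Pow(Add(A, g), -1)), -11) = Add(-11, Mul(2, A, Pow(Add(A, g), -1))))
Add(Mul(-217, Pow(Function('z')(-17, -22), -1)), Mul(Add(Function('V')(Pow(Add(1, 4), Rational(1, 2)), 12), 208), Pow(17, -1))) = Add(Mul(-217, Pow(Mul(Pow(Add(-22, -17), -1), Add(Mul(-11, -17), Mul(-9, -22))), -1)), Mul(Add(Mul(-1, Pow(Add(1, 4), Rational(1, 2))), 208), Pow(17, -1))) = Add(Mul(-217, Pow(Mul(Pow(-39, -1), Add(187, 198)), -1)), Mul(Add(Mul(-1, Pow(5, Rational(1, 2))), 208), Rational(1, 17))) = Add(Mul(-217, Pow(Mul(Rational(-1, 39), 385), -1)), Mul(Add(208, Mul(-1, Pow(5, Rational(1, 2)))), Rational(1, 17))) = Add(Mul(-217, Pow(Rational(-385, 39), -1)), Add(Rational(208, 17), Mul(Rational(-1, 17), Pow(5, Rational(1, 2))))) = Add(Mul(-217, Rational(-39, 385)), Add(Rational(208, 17), Mul(Rational(-1, 17), Pow(5, Rational(1, 2))))) = Add(Rational(1209, 55), Add(Rational(208, 17), Mul(Rational(-1, 17), Pow(5, Rational(1, 2))))) = Add(Rational(31993, 935), Mul(Rational(-1, 17), Pow(5, Rational(1, 2))))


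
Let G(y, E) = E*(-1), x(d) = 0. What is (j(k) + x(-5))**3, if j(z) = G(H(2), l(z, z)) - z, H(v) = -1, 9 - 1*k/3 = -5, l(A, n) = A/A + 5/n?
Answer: -5939574731/74088 ≈ -80169.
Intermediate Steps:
l(A, n) = 1 + 5/n
k = 42 (k = 27 - 3*(-5) = 27 + 15 = 42)
G(y, E) = -E
j(z) = -z - (5 + z)/z (j(z) = -(5 + z)/z - z = -z - (5 + z)/z)
(j(k) + x(-5))**3 = ((-1 - 1*42 - 5/42) + 0)**3 = ((-1 - 42 - 5*1/42) + 0)**3 = ((-1 - 42 - 5/42) + 0)**3 = (-1811/42 + 0)**3 = (-1811/42)**3 = -5939574731/74088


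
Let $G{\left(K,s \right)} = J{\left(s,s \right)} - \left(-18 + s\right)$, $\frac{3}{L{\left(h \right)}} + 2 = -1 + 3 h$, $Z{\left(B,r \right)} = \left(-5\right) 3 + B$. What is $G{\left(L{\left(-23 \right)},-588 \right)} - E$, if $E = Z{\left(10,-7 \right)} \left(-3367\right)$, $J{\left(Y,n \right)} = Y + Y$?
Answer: $-17405$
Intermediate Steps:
$Z{\left(B,r \right)} = -15 + B$
$L{\left(h \right)} = \frac{3}{-3 + 3 h}$ ($L{\left(h \right)} = \frac{3}{-2 + \left(-1 + 3 h\right)} = \frac{3}{-3 + 3 h}$)
$J{\left(Y,n \right)} = 2 Y$
$E = 16835$ ($E = \left(-15 + 10\right) \left(-3367\right) = \left(-5\right) \left(-3367\right) = 16835$)
$G{\left(K,s \right)} = 18 + s$ ($G{\left(K,s \right)} = 2 s - \left(-18 + s\right) = 18 + s$)
$G{\left(L{\left(-23 \right)},-588 \right)} - E = \left(18 - 588\right) - 16835 = -570 - 16835 = -17405$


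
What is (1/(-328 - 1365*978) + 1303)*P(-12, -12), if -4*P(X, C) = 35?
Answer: -75510661135/6623016 ≈ -11401.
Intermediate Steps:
P(X, C) = -35/4 (P(X, C) = -¼*35 = -35/4)
(1/(-328 - 1365*978) + 1303)*P(-12, -12) = (1/(-328 - 1365*978) + 1303)*(-35/4) = ((1/978)/(-1693) + 1303)*(-35/4) = (-1/1693*1/978 + 1303)*(-35/4) = (-1/1655754 + 1303)*(-35/4) = (2157447461/1655754)*(-35/4) = -75510661135/6623016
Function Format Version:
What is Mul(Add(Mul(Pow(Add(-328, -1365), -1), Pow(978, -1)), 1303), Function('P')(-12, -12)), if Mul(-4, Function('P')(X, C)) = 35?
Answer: Rational(-75510661135, 6623016) ≈ -11401.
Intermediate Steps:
Function('P')(X, C) = Rational(-35, 4) (Function('P')(X, C) = Mul(Rational(-1, 4), 35) = Rational(-35, 4))
Mul(Add(Mul(Pow(Add(-328, -1365), -1), Pow(978, -1)), 1303), Function('P')(-12, -12)) = Mul(Add(Mul(Pow(Add(-328, -1365), -1), Pow(978, -1)), 1303), Rational(-35, 4)) = Mul(Add(Mul(Pow(-1693, -1), Rational(1, 978)), 1303), Rational(-35, 4)) = Mul(Add(Mul(Rational(-1, 1693), Rational(1, 978)), 1303), Rational(-35, 4)) = Mul(Add(Rational(-1, 1655754), 1303), Rational(-35, 4)) = Mul(Rational(2157447461, 1655754), Rational(-35, 4)) = Rational(-75510661135, 6623016)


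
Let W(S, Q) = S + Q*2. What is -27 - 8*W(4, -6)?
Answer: 37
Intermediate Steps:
W(S, Q) = S + 2*Q
-27 - 8*W(4, -6) = -27 - 8*(4 + 2*(-6)) = -27 - 8*(4 - 12) = -27 - 8*(-8) = -27 + 64 = 37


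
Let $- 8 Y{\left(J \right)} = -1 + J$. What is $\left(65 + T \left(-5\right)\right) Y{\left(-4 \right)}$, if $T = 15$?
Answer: $- \frac{25}{4} \approx -6.25$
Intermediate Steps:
$Y{\left(J \right)} = \frac{1}{8} - \frac{J}{8}$ ($Y{\left(J \right)} = - \frac{-1 + J}{8} = \frac{1}{8} - \frac{J}{8}$)
$\left(65 + T \left(-5\right)\right) Y{\left(-4 \right)} = \left(65 + 15 \left(-5\right)\right) \left(\frac{1}{8} - - \frac{1}{2}\right) = \left(65 - 75\right) \left(\frac{1}{8} + \frac{1}{2}\right) = \left(-10\right) \frac{5}{8} = - \frac{25}{4}$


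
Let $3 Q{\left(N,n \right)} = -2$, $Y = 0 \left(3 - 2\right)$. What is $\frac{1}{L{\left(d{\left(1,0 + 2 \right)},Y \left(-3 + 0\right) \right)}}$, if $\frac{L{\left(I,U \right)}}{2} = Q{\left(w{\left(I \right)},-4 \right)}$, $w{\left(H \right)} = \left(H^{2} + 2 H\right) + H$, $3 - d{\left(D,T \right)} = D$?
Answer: $- \frac{3}{4} \approx -0.75$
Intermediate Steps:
$d{\left(D,T \right)} = 3 - D$
$w{\left(H \right)} = H^{2} + 3 H$
$Y = 0$ ($Y = 0 \cdot 1 = 0$)
$Q{\left(N,n \right)} = - \frac{2}{3}$ ($Q{\left(N,n \right)} = \frac{1}{3} \left(-2\right) = - \frac{2}{3}$)
$L{\left(I,U \right)} = - \frac{4}{3}$ ($L{\left(I,U \right)} = 2 \left(- \frac{2}{3}\right) = - \frac{4}{3}$)
$\frac{1}{L{\left(d{\left(1,0 + 2 \right)},Y \left(-3 + 0\right) \right)}} = \frac{1}{- \frac{4}{3}} = - \frac{3}{4}$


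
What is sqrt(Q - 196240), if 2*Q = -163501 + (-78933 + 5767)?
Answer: I*sqrt(1258294)/2 ≈ 560.87*I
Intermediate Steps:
Q = -236667/2 (Q = (-163501 + (-78933 + 5767))/2 = (-163501 - 73166)/2 = (1/2)*(-236667) = -236667/2 ≈ -1.1833e+5)
sqrt(Q - 196240) = sqrt(-236667/2 - 196240) = sqrt(-629147/2) = I*sqrt(1258294)/2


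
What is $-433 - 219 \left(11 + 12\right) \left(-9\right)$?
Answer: $44900$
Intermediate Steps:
$-433 - 219 \left(11 + 12\right) \left(-9\right) = -433 - 219 \cdot 23 \left(-9\right) = -433 - -45333 = -433 + 45333 = 44900$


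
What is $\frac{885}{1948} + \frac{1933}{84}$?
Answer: $\frac{239989}{10227} \approx 23.466$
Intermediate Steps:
$\frac{885}{1948} + \frac{1933}{84} = \frac{239989}{10227}$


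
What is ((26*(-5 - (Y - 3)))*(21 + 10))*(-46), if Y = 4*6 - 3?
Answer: 852748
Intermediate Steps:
Y = 21 (Y = 24 - 3 = 21)
((26*(-5 - (Y - 3)))*(21 + 10))*(-46) = ((26*(-5 - (21 - 3)))*(21 + 10))*(-46) = ((26*(-5 - 1*18))*31)*(-46) = ((26*(-5 - 18))*31)*(-46) = ((26*(-23))*31)*(-46) = -598*31*(-46) = -18538*(-46) = 852748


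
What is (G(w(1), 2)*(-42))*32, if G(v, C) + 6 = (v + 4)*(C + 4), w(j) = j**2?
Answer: -32256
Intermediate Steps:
G(v, C) = -6 + (4 + C)*(4 + v) (G(v, C) = -6 + (v + 4)*(C + 4) = -6 + (4 + v)*(4 + C) = -6 + (4 + C)*(4 + v))
(G(w(1), 2)*(-42))*32 = ((10 + 4*2 + 4*1**2 + 2*1**2)*(-42))*32 = ((10 + 8 + 4*1 + 2*1)*(-42))*32 = ((10 + 8 + 4 + 2)*(-42))*32 = (24*(-42))*32 = -1008*32 = -32256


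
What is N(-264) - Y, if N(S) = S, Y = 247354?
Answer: -247618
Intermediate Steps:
N(-264) - Y = -264 - 1*247354 = -264 - 247354 = -247618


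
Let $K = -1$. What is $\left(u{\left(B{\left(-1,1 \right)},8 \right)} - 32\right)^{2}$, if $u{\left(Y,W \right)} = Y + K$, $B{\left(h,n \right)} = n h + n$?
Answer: $1089$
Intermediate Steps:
$B{\left(h,n \right)} = n + h n$ ($B{\left(h,n \right)} = h n + n = n + h n$)
$u{\left(Y,W \right)} = -1 + Y$ ($u{\left(Y,W \right)} = Y - 1 = -1 + Y$)
$\left(u{\left(B{\left(-1,1 \right)},8 \right)} - 32\right)^{2} = \left(\left(-1 + 1 \left(1 - 1\right)\right) - 32\right)^{2} = \left(\left(-1 + 1 \cdot 0\right) - 32\right)^{2} = \left(\left(-1 + 0\right) - 32\right)^{2} = \left(-1 - 32\right)^{2} = \left(-33\right)^{2} = 1089$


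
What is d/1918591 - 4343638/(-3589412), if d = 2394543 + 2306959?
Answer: 12604646235441/3443306779246 ≈ 3.6606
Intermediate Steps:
d = 4701502
d/1918591 - 4343638/(-3589412) = 4701502/1918591 - 4343638/(-3589412) = 4701502*(1/1918591) - 4343638*(-1/3589412) = 4701502/1918591 + 2171819/1794706 = 12604646235441/3443306779246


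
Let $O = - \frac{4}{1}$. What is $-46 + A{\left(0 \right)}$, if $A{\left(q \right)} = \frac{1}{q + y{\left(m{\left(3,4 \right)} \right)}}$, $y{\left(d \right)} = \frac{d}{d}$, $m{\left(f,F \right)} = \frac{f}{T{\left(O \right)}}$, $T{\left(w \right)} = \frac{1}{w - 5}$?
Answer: $-45$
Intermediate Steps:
$O = -4$ ($O = \left(-4\right) 1 = -4$)
$T{\left(w \right)} = \frac{1}{-5 + w}$
$m{\left(f,F \right)} = - 9 f$ ($m{\left(f,F \right)} = \frac{f}{\frac{1}{-5 - 4}} = \frac{f}{\frac{1}{-9}} = \frac{f}{- \frac{1}{9}} = f \left(-9\right) = - 9 f$)
$y{\left(d \right)} = 1$
$A{\left(q \right)} = \frac{1}{1 + q}$ ($A{\left(q \right)} = \frac{1}{q + 1} = \frac{1}{1 + q}$)
$-46 + A{\left(0 \right)} = -46 + \frac{1}{1 + 0} = -46 + 1^{-1} = -46 + 1 = -45$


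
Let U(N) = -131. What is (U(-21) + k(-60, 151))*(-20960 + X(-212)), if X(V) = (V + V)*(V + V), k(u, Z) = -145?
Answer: -43833216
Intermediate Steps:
X(V) = 4*V² (X(V) = (2*V)*(2*V) = 4*V²)
(U(-21) + k(-60, 151))*(-20960 + X(-212)) = (-131 - 145)*(-20960 + 4*(-212)²) = -276*(-20960 + 4*44944) = -276*(-20960 + 179776) = -276*158816 = -43833216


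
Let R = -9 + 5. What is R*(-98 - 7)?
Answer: 420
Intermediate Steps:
R = -4
R*(-98 - 7) = -4*(-98 - 7) = -4*(-105) = 420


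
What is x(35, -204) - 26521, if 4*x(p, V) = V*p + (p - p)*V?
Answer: -28306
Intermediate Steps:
x(p, V) = V*p/4 (x(p, V) = (V*p + (p - p)*V)/4 = (V*p + 0*V)/4 = (V*p + 0)/4 = (V*p)/4 = V*p/4)
x(35, -204) - 26521 = (1/4)*(-204)*35 - 26521 = -1785 - 26521 = -28306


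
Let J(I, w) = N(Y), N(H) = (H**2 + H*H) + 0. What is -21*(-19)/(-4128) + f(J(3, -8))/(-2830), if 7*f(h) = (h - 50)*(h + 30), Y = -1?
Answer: -260597/13629280 ≈ -0.019120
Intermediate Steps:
N(H) = 2*H**2 (N(H) = (H**2 + H**2) + 0 = 2*H**2 + 0 = 2*H**2)
J(I, w) = 2 (J(I, w) = 2*(-1)**2 = 2*1 = 2)
f(h) = (-50 + h)*(30 + h)/7 (f(h) = ((h - 50)*(h + 30))/7 = ((-50 + h)*(30 + h))/7 = (-50 + h)*(30 + h)/7)
-21*(-19)/(-4128) + f(J(3, -8))/(-2830) = -21*(-19)/(-4128) + (-1500/7 - 20/7*2 + (1/7)*2**2)/(-2830) = 399*(-1/4128) + (-1500/7 - 40/7 + (1/7)*4)*(-1/2830) = -133/1376 + (-1500/7 - 40/7 + 4/7)*(-1/2830) = -133/1376 - 1536/7*(-1/2830) = -133/1376 + 768/9905 = -260597/13629280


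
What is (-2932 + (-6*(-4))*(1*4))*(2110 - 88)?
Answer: -5734392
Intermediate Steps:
(-2932 + (-6*(-4))*(1*4))*(2110 - 88) = (-2932 + 24*4)*2022 = (-2932 + 96)*2022 = -2836*2022 = -5734392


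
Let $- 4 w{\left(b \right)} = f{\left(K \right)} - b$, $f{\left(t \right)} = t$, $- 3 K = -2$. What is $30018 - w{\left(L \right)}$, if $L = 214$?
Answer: $\frac{89894}{3} \approx 29965.0$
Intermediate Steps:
$K = \frac{2}{3}$ ($K = \left(- \frac{1}{3}\right) \left(-2\right) = \frac{2}{3} \approx 0.66667$)
$w{\left(b \right)} = - \frac{1}{6} + \frac{b}{4}$ ($w{\left(b \right)} = - \frac{\frac{2}{3} - b}{4} = - \frac{1}{6} + \frac{b}{4}$)
$30018 - w{\left(L \right)} = 30018 - \left(- \frac{1}{6} + \frac{1}{4} \cdot 214\right) = 30018 - \left(- \frac{1}{6} + \frac{107}{2}\right) = 30018 - \frac{160}{3} = \frac{89894}{3}$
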